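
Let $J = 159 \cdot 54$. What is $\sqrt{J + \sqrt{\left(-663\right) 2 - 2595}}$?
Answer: $\sqrt{8586 + i \sqrt{3921}} \approx 92.661 + 0.3379 i$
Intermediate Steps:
$J = 8586$
$\sqrt{J + \sqrt{\left(-663\right) 2 - 2595}} = \sqrt{8586 + \sqrt{\left(-663\right) 2 - 2595}} = \sqrt{8586 + \sqrt{-1326 - 2595}} = \sqrt{8586 + \sqrt{-3921}} = \sqrt{8586 + i \sqrt{3921}}$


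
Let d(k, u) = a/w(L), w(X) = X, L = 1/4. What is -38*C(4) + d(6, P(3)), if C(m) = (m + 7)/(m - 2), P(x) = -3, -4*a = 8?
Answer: -217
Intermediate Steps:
L = 1/4 ≈ 0.25000
a = -2 (a = -1/4*8 = -2)
d(k, u) = -8 (d(k, u) = -2/1/4 = -2*4 = -8)
C(m) = (7 + m)/(-2 + m)
-38*C(4) + d(6, P(3)) = -38*(7 + 4)/(-2 + 4) - 8 = -38*11/2 - 8 = -209 - 8 = -217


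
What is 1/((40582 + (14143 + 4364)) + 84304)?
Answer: 1/143393 ≈ 6.9738e-6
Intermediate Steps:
1/((40582 + (14143 + 4364)) + 84304) = 1/((40582 + 18507) + 84304) = 1/(59089 + 84304) = 1/143393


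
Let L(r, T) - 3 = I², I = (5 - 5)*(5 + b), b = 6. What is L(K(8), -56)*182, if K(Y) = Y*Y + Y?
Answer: 546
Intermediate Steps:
K(Y) = Y + Y² (K(Y) = Y² + Y = Y + Y²)
I = 0 (I = (5 - 5)*(5 + 6) = 0*11 = 0)
L(r, T) = 3 (L(r, T) = 3 + 0² = 3 + 0 = 3)
L(K(8), -56)*182 = 3*182 = 546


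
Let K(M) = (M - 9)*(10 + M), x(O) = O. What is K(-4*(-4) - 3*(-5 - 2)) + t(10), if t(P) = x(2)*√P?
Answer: 1316 + 2*√10 ≈ 1322.3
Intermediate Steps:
K(M) = (-9 + M)*(10 + M)
t(P) = 2*√P
K(-4*(-4) - 3*(-5 - 2)) + t(10) = (-90 + (-4*(-4) - 3*(-5 - 2)) + (-4*(-4) - 3*(-5 - 2))²) + 2*√10 = (-90 + (16 - 3*(-7)) + (16 - 3*(-7))²) + 2*√10 = (-90 + (16 + 21) + (16 + 21)²) + 2*√10 = (-90 + 37 + 37²) + 2*√10 = (-90 + 37 + 1369) + 2*√10 = 1316 + 2*√10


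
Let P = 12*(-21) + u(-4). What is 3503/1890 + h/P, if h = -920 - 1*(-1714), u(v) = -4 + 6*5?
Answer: -354491/213570 ≈ -1.6598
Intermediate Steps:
u(v) = 26 (u(v) = -4 + 30 = 26)
h = 794 (h = -920 + 1714 = 794)
P = -226 (P = 12*(-21) + 26 = -252 + 26 = -226)
3503/1890 + h/P = 3503/1890 + 794/(-226) = 3503*(1/1890) + 794*(-1/226) = 3503/1890 - 397/113 = -354491/213570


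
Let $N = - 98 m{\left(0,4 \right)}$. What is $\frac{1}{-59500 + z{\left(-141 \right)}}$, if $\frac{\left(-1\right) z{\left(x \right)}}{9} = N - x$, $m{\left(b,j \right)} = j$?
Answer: $- \frac{1}{57241} \approx -1.747 \cdot 10^{-5}$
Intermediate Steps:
$N = -392$ ($N = \left(-98\right) 4 = -392$)
$z{\left(x \right)} = 3528 + 9 x$ ($z{\left(x \right)} = - 9 \left(-392 - x\right) = 3528 + 9 x$)
$\frac{1}{-59500 + z{\left(-141 \right)}} = \frac{1}{-59500 + \left(3528 + 9 \left(-141\right)\right)} = \frac{1}{-59500 + \left(3528 - 1269\right)} = \frac{1}{-59500 + 2259} = \frac{1}{-57241} = - \frac{1}{57241}$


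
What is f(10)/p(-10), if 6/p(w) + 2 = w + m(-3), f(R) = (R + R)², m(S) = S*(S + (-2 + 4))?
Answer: -600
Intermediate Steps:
m(S) = S*(2 + S) (m(S) = S*(S + 2) = S*(2 + S))
f(R) = 4*R² (f(R) = (2*R)² = 4*R²)
p(w) = 6/(1 + w) (p(w) = 6/(-2 + (w - 3*(2 - 3))) = 6/(-2 + (w - 3*(-1))) = 6/(-2 + (w + 3)) = 6/(-2 + (3 + w)) = 6/(1 + w))
f(10)/p(-10) = (4*10²)/((6/(1 - 10))) = (4*100)/((6/(-9))) = 400/((6*(-⅑))) = 400/(-⅔) = 400*(-3/2) = -600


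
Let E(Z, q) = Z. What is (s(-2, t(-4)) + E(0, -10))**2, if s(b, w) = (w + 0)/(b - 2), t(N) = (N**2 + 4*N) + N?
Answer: 1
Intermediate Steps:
t(N) = N**2 + 5*N
s(b, w) = w/(-2 + b)
(s(-2, t(-4)) + E(0, -10))**2 = ((-4*(5 - 4))/(-2 - 2) + 0)**2 = (-4*1/(-4) + 0)**2 = (-4*(-1/4) + 0)**2 = (1 + 0)**2 = 1**2 = 1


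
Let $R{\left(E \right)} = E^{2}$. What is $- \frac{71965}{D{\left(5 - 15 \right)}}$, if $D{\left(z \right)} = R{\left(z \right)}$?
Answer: $- \frac{14393}{20} \approx -719.65$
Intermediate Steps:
$D{\left(z \right)} = z^{2}$
$- \frac{71965}{D{\left(5 - 15 \right)}} = - \frac{71965}{\left(5 - 15\right)^{2}} = - \frac{71965}{\left(-10\right)^{2}} = - \frac{71965}{100} = \left(-71965\right) \frac{1}{100} = - \frac{14393}{20}$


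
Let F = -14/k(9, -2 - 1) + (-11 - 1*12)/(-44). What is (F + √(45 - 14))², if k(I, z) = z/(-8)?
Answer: 24150025/17424 - 4859*√31/66 ≈ 976.12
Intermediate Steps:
k(I, z) = -z/8 (k(I, z) = z*(-⅛) = -z/8)
F = -4859/132 (F = -14*(-8/(-2 - 1)) + (-11 - 1*12)/(-44) = -14/((-⅛*(-3))) + (-11 - 12)*(-1/44) = -14/3/8 - 23*(-1/44) = -14*8/3 + 23/44 = -112/3 + 23/44 = -4859/132 ≈ -36.811)
(F + √(45 - 14))² = (-4859/132 + √(45 - 14))² = (-4859/132 + √31)²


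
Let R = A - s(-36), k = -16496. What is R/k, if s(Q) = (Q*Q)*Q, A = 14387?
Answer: -61043/16496 ≈ -3.7005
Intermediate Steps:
s(Q) = Q³ (s(Q) = Q²*Q = Q³)
R = 61043 (R = 14387 - 1*(-36)³ = 14387 - 1*(-46656) = 14387 + 46656 = 61043)
R/k = 61043/(-16496) = 61043*(-1/16496) = -61043/16496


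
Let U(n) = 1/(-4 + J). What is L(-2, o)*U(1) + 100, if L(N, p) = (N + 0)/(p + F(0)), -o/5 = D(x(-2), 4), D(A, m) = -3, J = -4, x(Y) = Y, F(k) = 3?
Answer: 7201/72 ≈ 100.01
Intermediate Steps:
U(n) = -⅛ (U(n) = 1/(-4 - 4) = 1/(-8) = -⅛)
o = 15 (o = -5*(-3) = 15)
L(N, p) = N/(3 + p) (L(N, p) = (N + 0)/(p + 3) = N/(3 + p))
L(-2, o)*U(1) + 100 = -2/(3 + 15)*(-⅛) + 100 = -2/18*(-⅛) + 100 = -2*1/18*(-⅛) + 100 = -⅑*(-⅛) + 100 = 1/72 + 100 = 7201/72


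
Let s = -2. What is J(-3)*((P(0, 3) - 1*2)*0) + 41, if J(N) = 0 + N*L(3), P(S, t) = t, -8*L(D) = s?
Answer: 41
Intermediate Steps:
L(D) = ¼ (L(D) = -⅛*(-2) = ¼)
J(N) = N/4 (J(N) = 0 + N*(¼) = 0 + N/4 = N/4)
J(-3)*((P(0, 3) - 1*2)*0) + 41 = ((¼)*(-3))*((3 - 1*2)*0) + 41 = -3*(3 - 2)*0/4 + 41 = -3*0/4 + 41 = -¾*0 + 41 = 0 + 41 = 41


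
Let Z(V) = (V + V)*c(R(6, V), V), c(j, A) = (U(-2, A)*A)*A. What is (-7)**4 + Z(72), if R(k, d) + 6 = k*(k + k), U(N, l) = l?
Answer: 53750113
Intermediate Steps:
R(k, d) = -6 + 2*k**2 (R(k, d) = -6 + k*(k + k) = -6 + k*(2*k) = -6 + 2*k**2)
c(j, A) = A**3 (c(j, A) = (A*A)*A = A**2*A = A**3)
Z(V) = 2*V**4 (Z(V) = (V + V)*V**3 = (2*V)*V**3 = 2*V**4)
(-7)**4 + Z(72) = (-7)**4 + 2*72**4 = 2401 + 2*26873856 = 2401 + 53747712 = 53750113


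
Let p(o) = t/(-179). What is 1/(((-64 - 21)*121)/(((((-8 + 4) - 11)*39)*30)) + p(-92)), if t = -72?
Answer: 628290/620923 ≈ 1.0119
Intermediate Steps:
p(o) = 72/179 (p(o) = -72/(-179) = -72*(-1/179) = 72/179)
1/(((-64 - 21)*121)/(((((-8 + 4) - 11)*39)*30)) + p(-92)) = 1/(((-64 - 21)*121)/(((((-8 + 4) - 11)*39)*30)) + 72/179) = 1/((-85*121)/((((-4 - 11)*39)*30)) + 72/179) = 1/(-10285/(-15*39*30) + 72/179) = 1/(-10285/((-585*30)) + 72/179) = 1/(-10285/(-17550) + 72/179) = 1/(-10285*(-1/17550) + 72/179) = 1/(2057/3510 + 72/179) = 1/(620923/628290) = 628290/620923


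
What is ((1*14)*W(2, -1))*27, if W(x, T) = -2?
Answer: -756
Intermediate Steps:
((1*14)*W(2, -1))*27 = ((1*14)*(-2))*27 = (14*(-2))*27 = -28*27 = -756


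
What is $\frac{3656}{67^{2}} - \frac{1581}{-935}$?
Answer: $\frac{618557}{246895} \approx 2.5053$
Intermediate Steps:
$\frac{3656}{67^{2}} - \frac{1581}{-935} = \frac{3656}{4489} - - \frac{93}{55} = 3656 \cdot \frac{1}{4489} + \frac{93}{55} = \frac{3656}{4489} + \frac{93}{55} = \frac{618557}{246895}$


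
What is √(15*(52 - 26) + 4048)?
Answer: √4438 ≈ 66.618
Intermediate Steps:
√(15*(52 - 26) + 4048) = √(15*26 + 4048) = √(390 + 4048) = √4438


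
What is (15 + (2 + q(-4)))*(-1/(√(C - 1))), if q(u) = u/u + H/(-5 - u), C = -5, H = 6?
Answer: 2*I*√6 ≈ 4.899*I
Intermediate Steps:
q(u) = 1 + 6/(-5 - u) (q(u) = u/u + 6/(-5 - u) = 1 + 6/(-5 - u))
(15 + (2 + q(-4)))*(-1/(√(C - 1))) = (15 + (2 + (-1 - 4)/(5 - 4)))*(-1/(√(-5 - 1))) = (15 + (2 - 5/1))*(-1/(√(-6))) = (15 + (2 + 1*(-5)))*(-1/(I*√6)) = (15 + (2 - 5))*(-(-1)*I*√6/6) = (15 - 3)*(I*√6/6) = 12*(I*√6/6) = 2*I*√6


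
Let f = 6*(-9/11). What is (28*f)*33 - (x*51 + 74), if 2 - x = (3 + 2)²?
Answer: -3437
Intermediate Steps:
x = -23 (x = 2 - (3 + 2)² = 2 - 1*5² = 2 - 1*25 = 2 - 25 = -23)
f = -54/11 (f = 6*(-9*1/11) = 6*(-9/11) = -54/11 ≈ -4.9091)
(28*f)*33 - (x*51 + 74) = (28*(-54/11))*33 - (-23*51 + 74) = -1512/11*33 - (-1173 + 74) = -4536 - 1*(-1099) = -4536 + 1099 = -3437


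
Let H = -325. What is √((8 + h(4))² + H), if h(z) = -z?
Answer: I*√309 ≈ 17.578*I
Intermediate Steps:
√((8 + h(4))² + H) = √((8 - 1*4)² - 325) = √((8 - 4)² - 325) = √(4² - 325) = √(16 - 325) = √(-309) = I*√309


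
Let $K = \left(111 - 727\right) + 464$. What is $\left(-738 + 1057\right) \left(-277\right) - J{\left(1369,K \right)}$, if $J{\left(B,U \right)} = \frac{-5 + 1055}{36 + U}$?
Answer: $- \frac{5124529}{58} \approx -88354.0$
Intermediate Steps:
$K = -152$ ($K = -616 + 464 = -152$)
$J{\left(B,U \right)} = \frac{1050}{36 + U}$
$\left(-738 + 1057\right) \left(-277\right) - J{\left(1369,K \right)} = \left(-738 + 1057\right) \left(-277\right) - \frac{1050}{36 - 152} = 319 \left(-277\right) - \frac{1050}{-116} = -88363 - 1050 \left(- \frac{1}{116}\right) = -88363 - - \frac{525}{58} = -88363 + \frac{525}{58} = - \frac{5124529}{58}$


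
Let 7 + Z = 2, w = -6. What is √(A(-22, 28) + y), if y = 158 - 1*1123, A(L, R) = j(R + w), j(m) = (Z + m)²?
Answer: 26*I ≈ 26.0*I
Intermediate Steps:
Z = -5 (Z = -7 + 2 = -5)
j(m) = (-5 + m)²
A(L, R) = (-11 + R)² (A(L, R) = (-5 + (R - 6))² = (-5 + (-6 + R))² = (-11 + R)²)
y = -965 (y = 158 - 1123 = -965)
√(A(-22, 28) + y) = √((-11 + 28)² - 965) = √(17² - 965) = √(289 - 965) = √(-676) = 26*I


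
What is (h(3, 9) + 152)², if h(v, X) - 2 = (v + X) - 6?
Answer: 25600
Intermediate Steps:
h(v, X) = -4 + X + v (h(v, X) = 2 + ((v + X) - 6) = 2 + ((X + v) - 6) = 2 + (-6 + X + v) = -4 + X + v)
(h(3, 9) + 152)² = ((-4 + 9 + 3) + 152)² = (8 + 152)² = 160² = 25600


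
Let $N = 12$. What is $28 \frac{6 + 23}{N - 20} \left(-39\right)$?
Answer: $\frac{7917}{2} \approx 3958.5$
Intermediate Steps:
$28 \frac{6 + 23}{N - 20} \left(-39\right) = 28 \frac{6 + 23}{12 - 20} \left(-39\right) = 28 \frac{29}{-8} \left(-39\right) = 28 \cdot 29 \left(- \frac{1}{8}\right) \left(-39\right) = 28 \left(- \frac{29}{8}\right) \left(-39\right) = \left(- \frac{203}{2}\right) \left(-39\right) = \frac{7917}{2}$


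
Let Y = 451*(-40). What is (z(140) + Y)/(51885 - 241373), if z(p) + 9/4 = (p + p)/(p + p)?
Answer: 72165/757952 ≈ 0.095211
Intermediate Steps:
z(p) = -5/4 (z(p) = -9/4 + (p + p)/(p + p) = -9/4 + (2*p)/((2*p)) = -9/4 + (2*p)*(1/(2*p)) = -9/4 + 1 = -5/4)
Y = -18040
(z(140) + Y)/(51885 - 241373) = (-5/4 - 18040)/(51885 - 241373) = -72165/4/(-189488) = -72165/4*(-1/189488) = 72165/757952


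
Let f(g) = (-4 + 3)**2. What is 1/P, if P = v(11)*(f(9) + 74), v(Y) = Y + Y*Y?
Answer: 1/9900 ≈ 0.00010101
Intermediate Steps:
f(g) = 1 (f(g) = (-1)**2 = 1)
v(Y) = Y + Y**2
P = 9900 (P = (11*(1 + 11))*(1 + 74) = (11*12)*75 = 132*75 = 9900)
1/P = 1/9900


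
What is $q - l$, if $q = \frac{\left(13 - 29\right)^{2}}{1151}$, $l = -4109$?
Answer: $\frac{4729715}{1151} \approx 4109.2$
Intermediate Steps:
$q = \frac{256}{1151}$ ($q = \left(-16\right)^{2} \cdot \frac{1}{1151} = 256 \cdot \frac{1}{1151} = \frac{256}{1151} \approx 0.22242$)
$q - l = \frac{256}{1151} - -4109 = \frac{256}{1151} + 4109 = \frac{4729715}{1151}$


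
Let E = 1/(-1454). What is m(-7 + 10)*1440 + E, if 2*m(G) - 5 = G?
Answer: 8375039/1454 ≈ 5760.0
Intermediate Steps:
m(G) = 5/2 + G/2
E = -1/1454 ≈ -0.00068776
m(-7 + 10)*1440 + E = (5/2 + (-7 + 10)/2)*1440 - 1/1454 = (5/2 + (½)*3)*1440 - 1/1454 = (5/2 + 3/2)*1440 - 1/1454 = 4*1440 - 1/1454 = 5760 - 1/1454 = 8375039/1454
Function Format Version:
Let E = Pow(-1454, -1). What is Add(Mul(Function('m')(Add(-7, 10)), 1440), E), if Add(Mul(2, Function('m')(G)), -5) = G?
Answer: Rational(8375039, 1454) ≈ 5760.0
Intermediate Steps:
Function('m')(G) = Add(Rational(5, 2), Mul(Rational(1, 2), G))
E = Rational(-1, 1454) ≈ -0.00068776
Add(Mul(Function('m')(Add(-7, 10)), 1440), E) = Add(Mul(Add(Rational(5, 2), Mul(Rational(1, 2), Add(-7, 10))), 1440), Rational(-1, 1454)) = Add(Mul(Add(Rational(5, 2), Mul(Rational(1, 2), 3)), 1440), Rational(-1, 1454)) = Add(Mul(Add(Rational(5, 2), Rational(3, 2)), 1440), Rational(-1, 1454)) = Add(Mul(4, 1440), Rational(-1, 1454)) = Add(5760, Rational(-1, 1454)) = Rational(8375039, 1454)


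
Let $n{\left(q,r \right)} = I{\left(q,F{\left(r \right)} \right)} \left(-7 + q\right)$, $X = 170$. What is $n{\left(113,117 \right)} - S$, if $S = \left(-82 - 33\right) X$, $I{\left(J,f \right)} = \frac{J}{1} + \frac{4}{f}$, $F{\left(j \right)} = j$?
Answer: $\frac{3689200}{117} \approx 31532.0$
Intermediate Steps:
$I{\left(J,f \right)} = J + \frac{4}{f}$ ($I{\left(J,f \right)} = J 1 + \frac{4}{f} = J + \frac{4}{f}$)
$n{\left(q,r \right)} = \left(-7 + q\right) \left(q + \frac{4}{r}\right)$ ($n{\left(q,r \right)} = \left(q + \frac{4}{r}\right) \left(-7 + q\right) = \left(-7 + q\right) \left(q + \frac{4}{r}\right)$)
$S = -19550$ ($S = \left(-82 - 33\right) 170 = \left(-115\right) 170 = -19550$)
$n{\left(113,117 \right)} - S = \frac{\left(-7 + 113\right) \left(4 + 113 \cdot 117\right)}{117} - -19550 = \frac{1}{117} \cdot 106 \left(4 + 13221\right) + 19550 = \frac{1}{117} \cdot 106 \cdot 13225 + 19550 = \frac{1401850}{117} + 19550 = \frac{3689200}{117}$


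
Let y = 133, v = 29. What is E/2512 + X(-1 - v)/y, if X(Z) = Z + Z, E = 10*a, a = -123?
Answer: -157155/167048 ≈ -0.94078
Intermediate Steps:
E = -1230 (E = 10*(-123) = -1230)
X(Z) = 2*Z
E/2512 + X(-1 - v)/y = -1230/2512 + (2*(-1 - 1*29))/133 = -1230*1/2512 + (2*(-1 - 29))*(1/133) = -615/1256 + (2*(-30))*(1/133) = -615/1256 - 60*1/133 = -615/1256 - 60/133 = -157155/167048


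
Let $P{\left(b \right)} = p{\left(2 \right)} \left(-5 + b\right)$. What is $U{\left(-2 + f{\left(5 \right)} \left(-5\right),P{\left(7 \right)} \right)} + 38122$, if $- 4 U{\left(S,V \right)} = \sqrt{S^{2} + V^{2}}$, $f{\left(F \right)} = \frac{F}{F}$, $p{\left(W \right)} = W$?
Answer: $38122 - \frac{\sqrt{65}}{4} \approx 38120.0$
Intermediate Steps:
$P{\left(b \right)} = -10 + 2 b$ ($P{\left(b \right)} = 2 \left(-5 + b\right) = -10 + 2 b$)
$f{\left(F \right)} = 1$
$U{\left(S,V \right)} = - \frac{\sqrt{S^{2} + V^{2}}}{4}$
$U{\left(-2 + f{\left(5 \right)} \left(-5\right),P{\left(7 \right)} \right)} + 38122 = - \frac{\sqrt{\left(-2 + 1 \left(-5\right)\right)^{2} + \left(-10 + 2 \cdot 7\right)^{2}}}{4} + 38122 = - \frac{\sqrt{\left(-2 - 5\right)^{2} + \left(-10 + 14\right)^{2}}}{4} + 38122 = - \frac{\sqrt{\left(-7\right)^{2} + 4^{2}}}{4} + 38122 = - \frac{\sqrt{49 + 16}}{4} + 38122 = - \frac{\sqrt{65}}{4} + 38122 = 38122 - \frac{\sqrt{65}}{4}$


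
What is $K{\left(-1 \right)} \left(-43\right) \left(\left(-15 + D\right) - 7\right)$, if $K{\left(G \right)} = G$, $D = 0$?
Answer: $-946$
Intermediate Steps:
$K{\left(-1 \right)} \left(-43\right) \left(\left(-15 + D\right) - 7\right) = \left(-1\right) \left(-43\right) \left(\left(-15 + 0\right) - 7\right) = 43 \left(-15 - 7\right) = 43 \left(-22\right) = -946$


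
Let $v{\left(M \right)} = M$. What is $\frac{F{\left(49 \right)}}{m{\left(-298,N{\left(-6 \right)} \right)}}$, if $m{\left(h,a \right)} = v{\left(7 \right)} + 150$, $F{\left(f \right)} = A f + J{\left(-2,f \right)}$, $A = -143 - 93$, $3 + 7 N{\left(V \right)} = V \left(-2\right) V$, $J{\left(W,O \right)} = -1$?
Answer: $- \frac{11565}{157} \approx -73.662$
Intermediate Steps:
$N{\left(V \right)} = - \frac{3}{7} - \frac{2 V^{2}}{7}$ ($N{\left(V \right)} = - \frac{3}{7} + \frac{V \left(-2\right) V}{7} = - \frac{3}{7} + \frac{- 2 V V}{7} = - \frac{3}{7} + \frac{\left(-2\right) V^{2}}{7} = - \frac{3}{7} - \frac{2 V^{2}}{7}$)
$A = -236$
$F{\left(f \right)} = -1 - 236 f$ ($F{\left(f \right)} = - 236 f - 1 = -1 - 236 f$)
$m{\left(h,a \right)} = 157$ ($m{\left(h,a \right)} = 7 + 150 = 157$)
$\frac{F{\left(49 \right)}}{m{\left(-298,N{\left(-6 \right)} \right)}} = \frac{-1 - 11564}{157} = \left(-1 - 11564\right) \frac{1}{157} = \left(-11565\right) \frac{1}{157} = - \frac{11565}{157}$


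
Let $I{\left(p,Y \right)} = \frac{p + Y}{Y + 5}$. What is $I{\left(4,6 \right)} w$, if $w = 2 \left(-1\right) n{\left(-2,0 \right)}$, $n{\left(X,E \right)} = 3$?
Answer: $- \frac{60}{11} \approx -5.4545$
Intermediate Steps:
$I{\left(p,Y \right)} = \frac{Y + p}{5 + Y}$
$w = -6$ ($w = 2 \left(-1\right) 3 = \left(-2\right) 3 = -6$)
$I{\left(4,6 \right)} w = \frac{6 + 4}{5 + 6} \left(-6\right) = \frac{1}{11} \cdot 10 \left(-6\right) = \frac{10}{11} \left(-6\right) = - \frac{60}{11}$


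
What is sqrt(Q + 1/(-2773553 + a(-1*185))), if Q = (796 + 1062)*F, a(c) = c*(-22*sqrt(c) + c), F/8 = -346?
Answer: sqrt(-5142944 + 1/(-2739328 + 4070*I*sqrt(185))) ≈ 0.e-12 - 2267.8*I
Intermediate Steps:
F = -2768 (F = 8*(-346) = -2768)
a(c) = c*(c - 22*sqrt(c))
Q = -5142944 (Q = (796 + 1062)*(-2768) = 1858*(-2768) = -5142944)
sqrt(Q + 1/(-2773553 + a(-1*185))) = sqrt(-5142944 + 1/(-2773553 + ((-1*185)**2 - 22*(-185*I*sqrt(185))))) = sqrt(-5142944 + 1/(-2773553 + ((-185)**2 - (-4070)*I*sqrt(185)))) = sqrt(-5142944 + 1/(-2773553 + (34225 - (-4070)*I*sqrt(185)))) = sqrt(-5142944 + 1/(-2773553 + (34225 + 4070*I*sqrt(185)))) = sqrt(-5142944 + 1/(-2739328 + 4070*I*sqrt(185)))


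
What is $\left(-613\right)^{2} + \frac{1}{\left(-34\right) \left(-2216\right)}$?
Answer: $\frac{28311939537}{75344} \approx 3.7577 \cdot 10^{5}$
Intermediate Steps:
$\left(-613\right)^{2} + \frac{1}{\left(-34\right) \left(-2216\right)} = 375769 + \frac{1}{75344} = \frac{28311939537}{75344}$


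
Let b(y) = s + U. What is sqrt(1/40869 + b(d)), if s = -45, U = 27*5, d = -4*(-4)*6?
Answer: sqrt(16702756151)/13623 ≈ 9.4868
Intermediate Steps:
d = 96 (d = 16*6 = 96)
U = 135
b(y) = 90 (b(y) = -45 + 135 = 90)
sqrt(1/40869 + b(d)) = sqrt(1/40869 + 90) = sqrt(3678211/40869) = sqrt(16702756151)/13623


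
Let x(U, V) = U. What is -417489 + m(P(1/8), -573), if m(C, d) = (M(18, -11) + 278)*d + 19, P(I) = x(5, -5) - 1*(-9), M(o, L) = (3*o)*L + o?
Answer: -246716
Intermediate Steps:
M(o, L) = o + 3*L*o (M(o, L) = 3*L*o + o = o + 3*L*o)
P(I) = 14 (P(I) = 5 - 1*(-9) = 5 + 9 = 14)
m(C, d) = 19 - 298*d (m(C, d) = (18*(1 + 3*(-11)) + 278)*d + 19 = (18*(1 - 33) + 278)*d + 19 = (18*(-32) + 278)*d + 19 = (-576 + 278)*d + 19 = -298*d + 19 = 19 - 298*d)
-417489 + m(P(1/8), -573) = -417489 + (19 - 298*(-573)) = -417489 + (19 + 170754) = -417489 + 170773 = -246716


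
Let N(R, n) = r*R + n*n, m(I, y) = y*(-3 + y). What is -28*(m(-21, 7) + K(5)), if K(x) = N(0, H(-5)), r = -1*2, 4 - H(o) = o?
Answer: -3052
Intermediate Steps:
H(o) = 4 - o
r = -2
N(R, n) = n² - 2*R (N(R, n) = -2*R + n*n = -2*R + n² = n² - 2*R)
K(x) = 81 (K(x) = (4 - 1*(-5))² - 2*0 = (4 + 5)² + 0 = 9² + 0 = 81 + 0 = 81)
-28*(m(-21, 7) + K(5)) = -28*(7*(-3 + 7) + 81) = -28*(7*4 + 81) = -28*(28 + 81) = -28*109 = -3052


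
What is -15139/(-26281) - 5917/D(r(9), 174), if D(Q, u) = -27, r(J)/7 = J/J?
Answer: 155913430/709587 ≈ 219.72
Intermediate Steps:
r(J) = 7 (r(J) = 7*(J/J) = 7*1 = 7)
-15139/(-26281) - 5917/D(r(9), 174) = -15139/(-26281) - 5917/(-27) = -15139*(-1/26281) - 5917*(-1/27) = 15139/26281 + 5917/27 = 155913430/709587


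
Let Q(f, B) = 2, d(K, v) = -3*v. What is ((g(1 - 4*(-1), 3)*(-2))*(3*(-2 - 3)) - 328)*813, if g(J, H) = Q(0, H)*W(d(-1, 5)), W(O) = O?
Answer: -998364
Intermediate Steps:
g(J, H) = -30 (g(J, H) = 2*(-3*5) = 2*(-15) = -30)
((g(1 - 4*(-1), 3)*(-2))*(3*(-2 - 3)) - 328)*813 = ((-30*(-2))*(3*(-2 - 3)) - 328)*813 = (60*(3*(-5)) - 328)*813 = (60*(-15) - 328)*813 = (-900 - 328)*813 = -1228*813 = -998364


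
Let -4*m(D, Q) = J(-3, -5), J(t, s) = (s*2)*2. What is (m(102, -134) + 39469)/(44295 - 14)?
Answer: 39474/44281 ≈ 0.89144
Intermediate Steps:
J(t, s) = 4*s (J(t, s) = (2*s)*2 = 4*s)
m(D, Q) = 5 (m(D, Q) = -(-5) = -1/4*(-20) = 5)
(m(102, -134) + 39469)/(44295 - 14) = (5 + 39469)/(44295 - 14) = 39474/44281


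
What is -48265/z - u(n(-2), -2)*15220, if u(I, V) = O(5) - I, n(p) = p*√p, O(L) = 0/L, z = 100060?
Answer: -9653/20012 - 30440*I*√2 ≈ -0.48236 - 43049.0*I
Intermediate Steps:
O(L) = 0
n(p) = p^(3/2)
u(I, V) = -I (u(I, V) = 0 - I = -I)
-48265/z - u(n(-2), -2)*15220 = -48265/100060 - (-(-2)^(3/2))*15220 = -48265*1/100060 - (-(-2)*I*√2)*15220 = -9653/20012 - 2*I*√2*15220 = -9653/20012 - 30440*I*√2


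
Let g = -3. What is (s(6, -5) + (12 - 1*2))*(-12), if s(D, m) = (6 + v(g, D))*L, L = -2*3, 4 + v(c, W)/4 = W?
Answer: 888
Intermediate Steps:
v(c, W) = -16 + 4*W
L = -6
s(D, m) = 60 - 24*D (s(D, m) = (6 + (-16 + 4*D))*(-6) = (-10 + 4*D)*(-6) = 60 - 24*D)
(s(6, -5) + (12 - 1*2))*(-12) = ((60 - 24*6) + (12 - 1*2))*(-12) = ((60 - 144) + (12 - 2))*(-12) = (-84 + 10)*(-12) = -74*(-12) = 888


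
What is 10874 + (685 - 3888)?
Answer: 7671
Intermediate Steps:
10874 + (685 - 3888) = 10874 - 3203 = 7671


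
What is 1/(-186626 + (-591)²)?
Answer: 1/162655 ≈ 6.1480e-6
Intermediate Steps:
1/(-186626 + (-591)²) = 1/(-186626 + 349281) = 1/162655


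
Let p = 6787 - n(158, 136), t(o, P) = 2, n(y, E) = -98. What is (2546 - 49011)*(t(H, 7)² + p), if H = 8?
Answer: -320097385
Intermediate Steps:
p = 6885 (p = 6787 - 1*(-98) = 6787 + 98 = 6885)
(2546 - 49011)*(t(H, 7)² + p) = (2546 - 49011)*(2² + 6885) = -46465*(4 + 6885) = -46465*6889 = -320097385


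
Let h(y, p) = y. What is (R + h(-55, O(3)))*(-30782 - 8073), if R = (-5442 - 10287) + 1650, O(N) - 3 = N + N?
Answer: 549176570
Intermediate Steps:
O(N) = 3 + 2*N (O(N) = 3 + (N + N) = 3 + 2*N)
R = -14079 (R = -15729 + 1650 = -14079)
(R + h(-55, O(3)))*(-30782 - 8073) = (-14079 - 55)*(-30782 - 8073) = -14134*(-38855) = 549176570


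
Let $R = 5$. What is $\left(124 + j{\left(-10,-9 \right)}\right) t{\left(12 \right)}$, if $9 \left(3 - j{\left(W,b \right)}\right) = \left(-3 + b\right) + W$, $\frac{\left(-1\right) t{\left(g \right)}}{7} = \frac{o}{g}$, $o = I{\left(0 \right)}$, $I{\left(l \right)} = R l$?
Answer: $0$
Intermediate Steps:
$I{\left(l \right)} = 5 l$
$o = 0$ ($o = 5 \cdot 0 = 0$)
$t{\left(g \right)} = 0$ ($t{\left(g \right)} = - 7 \frac{0}{g} = \left(-7\right) 0 = 0$)
$j{\left(W,b \right)} = \frac{10}{3} - \frac{W}{9} - \frac{b}{9}$ ($j{\left(W,b \right)} = 3 - \frac{\left(-3 + b\right) + W}{9} = 3 - \frac{-3 + W + b}{9} = 3 - \left(- \frac{1}{3} + \frac{W}{9} + \frac{b}{9}\right) = \frac{10}{3} - \frac{W}{9} - \frac{b}{9}$)
$\left(124 + j{\left(-10,-9 \right)}\right) t{\left(12 \right)} = \left(124 - - \frac{49}{9}\right) 0 = \left(124 + \left(\frac{10}{3} + \frac{10}{9} + 1\right)\right) 0 = \left(124 + \frac{49}{9}\right) 0 = \frac{1165}{9} \cdot 0 = 0$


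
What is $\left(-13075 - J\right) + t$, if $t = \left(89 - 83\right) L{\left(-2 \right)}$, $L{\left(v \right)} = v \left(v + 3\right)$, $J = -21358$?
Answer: $8271$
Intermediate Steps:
$L{\left(v \right)} = v \left(3 + v\right)$
$t = -12$ ($t = \left(89 - 83\right) \left(- 2 \left(3 - 2\right)\right) = 6 \left(\left(-2\right) 1\right) = 6 \left(-2\right) = -12$)
$\left(-13075 - J\right) + t = \left(-13075 - -21358\right) - 12 = \left(-13075 + 21358\right) - 12 = 8283 - 12 = 8271$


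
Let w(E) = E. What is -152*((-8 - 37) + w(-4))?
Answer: 7448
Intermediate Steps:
-152*((-8 - 37) + w(-4)) = -152*((-8 - 37) - 4) = -152*(-45 - 4) = -152*(-49) = 7448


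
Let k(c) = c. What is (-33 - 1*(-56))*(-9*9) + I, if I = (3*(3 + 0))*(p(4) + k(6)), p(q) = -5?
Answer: -1854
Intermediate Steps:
I = 9 (I = (3*(3 + 0))*(-5 + 6) = (3*3)*1 = 9*1 = 9)
(-33 - 1*(-56))*(-9*9) + I = (-33 - 1*(-56))*(-9*9) + 9 = (-33 + 56)*(-81) + 9 = 23*(-81) + 9 = -1863 + 9 = -1854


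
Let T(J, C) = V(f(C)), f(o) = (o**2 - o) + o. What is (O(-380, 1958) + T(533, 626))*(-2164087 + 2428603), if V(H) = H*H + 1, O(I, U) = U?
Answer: 40620876021928860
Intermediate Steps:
f(o) = o**2
V(H) = 1 + H**2 (V(H) = H**2 + 1 = 1 + H**2)
T(J, C) = 1 + C**4 (T(J, C) = 1 + (C**2)**2 = 1 + C**4)
(O(-380, 1958) + T(533, 626))*(-2164087 + 2428603) = (1958 + (1 + 626**4))*(-2164087 + 2428603) = (1958 + (1 + 153566799376))*264516 = (1958 + 153566799377)*264516 = 153566801335*264516 = 40620876021928860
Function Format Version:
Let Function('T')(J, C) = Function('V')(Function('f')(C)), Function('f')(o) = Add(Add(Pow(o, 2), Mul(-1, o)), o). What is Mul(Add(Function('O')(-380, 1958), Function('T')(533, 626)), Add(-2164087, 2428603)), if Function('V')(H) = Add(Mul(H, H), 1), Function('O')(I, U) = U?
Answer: 40620876021928860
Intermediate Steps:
Function('f')(o) = Pow(o, 2)
Function('V')(H) = Add(1, Pow(H, 2)) (Function('V')(H) = Add(Pow(H, 2), 1) = Add(1, Pow(H, 2)))
Function('T')(J, C) = Add(1, Pow(C, 4)) (Function('T')(J, C) = Add(1, Pow(Pow(C, 2), 2)) = Add(1, Pow(C, 4)))
Mul(Add(Function('O')(-380, 1958), Function('T')(533, 626)), Add(-2164087, 2428603)) = Mul(Add(1958, Add(1, Pow(626, 4))), Add(-2164087, 2428603)) = Mul(Add(1958, Add(1, 153566799376)), 264516) = Mul(Add(1958, 153566799377), 264516) = Mul(153566801335, 264516) = 40620876021928860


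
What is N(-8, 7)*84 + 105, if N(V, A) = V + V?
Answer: -1239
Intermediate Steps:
N(V, A) = 2*V
N(-8, 7)*84 + 105 = (2*(-8))*84 + 105 = -16*84 + 105 = -1344 + 105 = -1239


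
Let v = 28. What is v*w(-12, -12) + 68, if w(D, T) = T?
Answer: -268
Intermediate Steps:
v*w(-12, -12) + 68 = 28*(-12) + 68 = -336 + 68 = -268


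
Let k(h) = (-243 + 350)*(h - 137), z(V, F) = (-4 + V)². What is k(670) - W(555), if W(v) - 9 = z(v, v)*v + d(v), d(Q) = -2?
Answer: -168441531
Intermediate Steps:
W(v) = 7 + v*(-4 + v)² (W(v) = 9 + ((-4 + v)²*v - 2) = 9 + (v*(-4 + v)² - 2) = 9 + (-2 + v*(-4 + v)²) = 7 + v*(-4 + v)²)
k(h) = -14659 + 107*h (k(h) = 107*(-137 + h) = -14659 + 107*h)
k(670) - W(555) = (-14659 + 107*670) - (7 + 555*(-4 + 555)²) = (-14659 + 71690) - (7 + 555*551²) = 57031 - (7 + 555*303601) = 57031 - (7 + 168498555) = 57031 - 1*168498562 = 57031 - 168498562 = -168441531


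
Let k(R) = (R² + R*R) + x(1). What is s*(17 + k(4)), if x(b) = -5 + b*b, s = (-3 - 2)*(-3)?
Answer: 675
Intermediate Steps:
s = 15 (s = -5*(-3) = 15)
x(b) = -5 + b²
k(R) = -4 + 2*R² (k(R) = (R² + R*R) + (-5 + 1²) = (R² + R²) + (-5 + 1) = 2*R² - 4 = -4 + 2*R²)
s*(17 + k(4)) = 15*(17 + (-4 + 2*4²)) = 15*(17 + (-4 + 2*16)) = 15*(17 + (-4 + 32)) = 15*(17 + 28) = 15*45 = 675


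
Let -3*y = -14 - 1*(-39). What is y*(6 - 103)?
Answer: 2425/3 ≈ 808.33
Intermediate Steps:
y = -25/3 (y = -(-14 - 1*(-39))/3 = -(-14 + 39)/3 = -1/3*25 = -25/3 ≈ -8.3333)
y*(6 - 103) = -25*(6 - 103)/3 = -25/3*(-97) = 2425/3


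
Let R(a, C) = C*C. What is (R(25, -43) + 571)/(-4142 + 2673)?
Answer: -2420/1469 ≈ -1.6474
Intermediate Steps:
R(a, C) = C²
(R(25, -43) + 571)/(-4142 + 2673) = ((-43)² + 571)/(-4142 + 2673) = (1849 + 571)/(-1469) = 2420*(-1/1469) = -2420/1469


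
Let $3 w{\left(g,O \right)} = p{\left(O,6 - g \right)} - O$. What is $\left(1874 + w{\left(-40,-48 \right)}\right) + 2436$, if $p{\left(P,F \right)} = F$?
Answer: $\frac{13024}{3} \approx 4341.3$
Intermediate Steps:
$w{\left(g,O \right)} = 2 - \frac{O}{3} - \frac{g}{3}$ ($w{\left(g,O \right)} = \frac{\left(6 - g\right) - O}{3} = \frac{6 - O - g}{3} = 2 - \frac{O}{3} - \frac{g}{3}$)
$\left(1874 + w{\left(-40,-48 \right)}\right) + 2436 = \left(1874 - - \frac{94}{3}\right) + 2436 = \left(1874 + \left(2 + 16 + \frac{40}{3}\right)\right) + 2436 = \left(1874 + \frac{94}{3}\right) + 2436 = \frac{5716}{3} + 2436 = \frac{13024}{3}$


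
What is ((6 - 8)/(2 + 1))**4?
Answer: 16/81 ≈ 0.19753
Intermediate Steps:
((6 - 8)/(2 + 1))**4 = (-2/3)**4 = 16/81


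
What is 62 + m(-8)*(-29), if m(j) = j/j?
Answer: 33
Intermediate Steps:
m(j) = 1
62 + m(-8)*(-29) = 62 + 1*(-29) = 62 - 29 = 33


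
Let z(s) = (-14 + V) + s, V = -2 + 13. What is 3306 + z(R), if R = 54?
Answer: 3357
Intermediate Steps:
V = 11
z(s) = -3 + s (z(s) = (-14 + 11) + s = -3 + s)
3306 + z(R) = 3306 + (-3 + 54) = 3306 + 51 = 3357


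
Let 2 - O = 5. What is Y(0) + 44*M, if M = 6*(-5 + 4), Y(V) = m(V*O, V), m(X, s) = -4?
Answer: -268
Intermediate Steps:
O = -3 (O = 2 - 1*5 = 2 - 5 = -3)
Y(V) = -4
M = -6 (M = 6*(-1) = -6)
Y(0) + 44*M = -4 + 44*(-6) = -4 - 264 = -268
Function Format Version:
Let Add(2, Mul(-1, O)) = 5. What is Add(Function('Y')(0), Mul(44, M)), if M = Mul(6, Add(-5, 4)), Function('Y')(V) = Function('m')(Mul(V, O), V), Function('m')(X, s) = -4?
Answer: -268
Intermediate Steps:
O = -3 (O = Add(2, Mul(-1, 5)) = Add(2, -5) = -3)
Function('Y')(V) = -4
M = -6 (M = Mul(6, -1) = -6)
Add(Function('Y')(0), Mul(44, M)) = Add(-4, Mul(44, -6)) = Add(-4, -264) = -268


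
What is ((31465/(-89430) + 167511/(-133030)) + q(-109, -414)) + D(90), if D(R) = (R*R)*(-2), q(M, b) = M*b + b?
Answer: 16959223691356/594843645 ≈ 28510.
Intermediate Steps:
q(M, b) = b + M*b
D(R) = -2*R² (D(R) = R²*(-2) = -2*R²)
((31465/(-89430) + 167511/(-133030)) + q(-109, -414)) + D(90) = ((31465/(-89430) + 167511/(-133030)) - 414*(1 - 109)) - 2*90² = ((31465*(-1/89430) + 167511*(-1/133030)) - 414*(-108)) - 2*8100 = ((-6293/17886 - 167511/133030) + 44712) - 16200 = (-958314884/594843645 + 44712) - 16200 = 26595690740356/594843645 - 16200 = 16959223691356/594843645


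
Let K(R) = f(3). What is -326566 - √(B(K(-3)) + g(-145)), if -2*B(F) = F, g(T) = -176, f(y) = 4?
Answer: -326566 - I*√178 ≈ -3.2657e+5 - 13.342*I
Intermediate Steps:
K(R) = 4
B(F) = -F/2
-326566 - √(B(K(-3)) + g(-145)) = -326566 - √(-½*4 - 176) = -326566 - √(-2 - 176) = -326566 - √(-178) = -326566 - I*√178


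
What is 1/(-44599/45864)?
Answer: -45864/44599 ≈ -1.0284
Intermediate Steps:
1/(-44599/45864) = -45864/44599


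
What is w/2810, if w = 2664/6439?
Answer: 1332/9046795 ≈ 0.00014723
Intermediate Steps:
w = 2664/6439 (w = 2664*(1/6439) = 2664/6439 ≈ 0.41373)
w/2810 = (2664/6439)/2810 = (2664/6439)*(1/2810) = 1332/9046795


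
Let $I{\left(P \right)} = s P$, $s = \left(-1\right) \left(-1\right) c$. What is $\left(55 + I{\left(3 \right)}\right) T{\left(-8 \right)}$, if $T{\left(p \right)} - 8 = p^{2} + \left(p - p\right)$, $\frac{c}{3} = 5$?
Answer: $7200$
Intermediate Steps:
$c = 15$ ($c = 3 \cdot 5 = 15$)
$s = 15$ ($s = \left(-1\right) \left(-1\right) 15 = 1 \cdot 15 = 15$)
$I{\left(P \right)} = 15 P$
$T{\left(p \right)} = 8 + p^{2}$ ($T{\left(p \right)} = 8 + \left(p^{2} + \left(p - p\right)\right) = 8 + \left(p^{2} + 0\right) = 8 + p^{2}$)
$\left(55 + I{\left(3 \right)}\right) T{\left(-8 \right)} = \left(55 + 15 \cdot 3\right) \left(8 + \left(-8\right)^{2}\right) = \left(55 + 45\right) \left(8 + 64\right) = 100 \cdot 72 = 7200$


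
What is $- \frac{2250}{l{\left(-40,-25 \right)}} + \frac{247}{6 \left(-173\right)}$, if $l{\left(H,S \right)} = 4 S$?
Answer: $\frac{11554}{519} \approx 22.262$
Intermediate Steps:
$- \frac{2250}{l{\left(-40,-25 \right)}} + \frac{247}{6 \left(-173\right)} = - \frac{2250}{4 \left(-25\right)} + \frac{247}{6 \left(-173\right)} = - \frac{2250}{-100} + \frac{247}{-1038} = \left(-2250\right) \left(- \frac{1}{100}\right) + 247 \left(- \frac{1}{1038}\right) = \frac{45}{2} - \frac{247}{1038} = \frac{11554}{519}$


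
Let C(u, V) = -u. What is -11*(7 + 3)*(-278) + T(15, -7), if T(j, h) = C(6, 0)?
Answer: 30574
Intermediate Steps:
T(j, h) = -6 (T(j, h) = -1*6 = -6)
-11*(7 + 3)*(-278) + T(15, -7) = -11*(7 + 3)*(-278) - 6 = -11*10*(-278) - 6 = -110*(-278) - 6 = 30580 - 6 = 30574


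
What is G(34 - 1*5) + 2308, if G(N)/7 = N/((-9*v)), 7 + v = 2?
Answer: 104063/45 ≈ 2312.5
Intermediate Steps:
v = -5 (v = -7 + 2 = -5)
G(N) = 7*N/45 (G(N) = 7*(N/((-9*(-5)))) = 7*(N/45) = 7*N/45)
G(34 - 1*5) + 2308 = 7*(34 - 1*5)/45 + 2308 = 7*(34 - 5)/45 + 2308 = (7/45)*29 + 2308 = 203/45 + 2308 = 104063/45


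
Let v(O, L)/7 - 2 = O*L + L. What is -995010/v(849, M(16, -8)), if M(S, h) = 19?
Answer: -165835/18844 ≈ -8.8004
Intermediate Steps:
v(O, L) = 14 + 7*L + 7*L*O (v(O, L) = 14 + 7*(O*L + L) = 14 + 7*(L*O + L) = 14 + 7*(L + L*O) = 14 + (7*L + 7*L*O) = 14 + 7*L + 7*L*O)
-995010/v(849, M(16, -8)) = -995010/(14 + 7*19 + 7*19*849) = -995010/(14 + 133 + 112917) = -995010/113064 = -995010*1/113064 = -165835/18844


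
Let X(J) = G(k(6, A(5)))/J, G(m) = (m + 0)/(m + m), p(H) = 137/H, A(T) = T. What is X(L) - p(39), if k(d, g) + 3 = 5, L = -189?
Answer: -17275/4914 ≈ -3.5155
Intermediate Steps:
k(d, g) = 2 (k(d, g) = -3 + 5 = 2)
G(m) = 1/2 (G(m) = m/((2*m)) = m*(1/(2*m)) = 1/2)
X(J) = 1/(2*J)
X(L) - p(39) = (1/2)/(-189) - 137/39 = (1/2)*(-1/189) - 137/39 = -1/378 - 1*137/39 = -1/378 - 137/39 = -17275/4914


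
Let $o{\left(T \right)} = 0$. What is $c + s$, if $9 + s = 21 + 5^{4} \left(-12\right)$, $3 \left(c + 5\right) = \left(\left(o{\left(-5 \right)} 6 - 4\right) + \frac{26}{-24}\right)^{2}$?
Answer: $- \frac{3233255}{432} \approx -7484.4$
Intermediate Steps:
$c = \frac{1561}{432}$ ($c = -5 + \frac{\left(\left(0 \cdot 6 - 4\right) + \frac{26}{-24}\right)^{2}}{3} = -5 + \frac{\left(\left(0 - 4\right) + 26 \left(- \frac{1}{24}\right)\right)^{2}}{3} = -5 + \frac{\left(\left(0 - 4\right) - \frac{13}{12}\right)^{2}}{3} = -5 + \frac{\left(-4 - \frac{13}{12}\right)^{2}}{3} = -5 + \frac{\left(- \frac{61}{12}\right)^{2}}{3} = -5 + \frac{1}{3} \cdot \frac{3721}{144} = -5 + \frac{3721}{432} = \frac{1561}{432} \approx 3.6134$)
$s = -7488$ ($s = -9 + \left(21 + 5^{4} \left(-12\right)\right) = -9 + \left(21 + 625 \left(-12\right)\right) = -9 + \left(21 - 7500\right) = -9 - 7479 = -7488$)
$c + s = \frac{1561}{432} - 7488 = - \frac{3233255}{432}$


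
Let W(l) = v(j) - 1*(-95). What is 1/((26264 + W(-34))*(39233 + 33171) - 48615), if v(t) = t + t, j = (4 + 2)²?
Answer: 1/1913661509 ≈ 5.2256e-10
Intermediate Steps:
j = 36 (j = 6² = 36)
v(t) = 2*t
W(l) = 167 (W(l) = 2*36 - 1*(-95) = 72 + 95 = 167)
1/((26264 + W(-34))*(39233 + 33171) - 48615) = 1/((26264 + 167)*(39233 + 33171) - 48615) = 1/(26431*72404 - 48615) = 1/(1913710124 - 48615) = 1/1913661509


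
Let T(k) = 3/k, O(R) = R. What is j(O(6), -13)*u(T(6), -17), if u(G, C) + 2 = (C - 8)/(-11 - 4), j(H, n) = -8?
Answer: 8/3 ≈ 2.6667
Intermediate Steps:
u(G, C) = -22/15 - C/15 (u(G, C) = -2 + (C - 8)/(-11 - 4) = -2 + (-8 + C)/(-15) = -2 + (-8 + C)*(-1/15) = -2 + (8/15 - C/15) = -22/15 - C/15)
j(O(6), -13)*u(T(6), -17) = -8*(-22/15 - 1/15*(-17)) = -8*(-22/15 + 17/15) = -8*(-⅓) = 8/3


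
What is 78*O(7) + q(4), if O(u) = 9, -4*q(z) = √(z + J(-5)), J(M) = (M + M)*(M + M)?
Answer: 702 - √26/2 ≈ 699.45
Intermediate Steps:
J(M) = 4*M² (J(M) = (2*M)*(2*M) = 4*M²)
q(z) = -√(100 + z)/4 (q(z) = -√(z + 4*(-5)²)/4 = -√(z + 4*25)/4 = -√(z + 100)/4 = -√(100 + z)/4)
78*O(7) + q(4) = 78*9 - √(100 + 4)/4 = 702 - √26/2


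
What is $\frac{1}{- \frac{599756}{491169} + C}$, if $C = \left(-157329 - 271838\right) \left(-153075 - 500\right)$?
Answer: $\frac{491169}{32372615789097469} \approx 1.5172 \cdot 10^{-11}$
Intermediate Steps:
$C = 65909322025$ ($C = \left(-429167\right) \left(-153575\right) = 65909322025$)
$\frac{1}{- \frac{599756}{491169} + C} = \frac{1}{- \frac{599756}{491169} + 65909322025} = \frac{1}{\frac{32372615789097469}{491169}} = \frac{491169}{32372615789097469}$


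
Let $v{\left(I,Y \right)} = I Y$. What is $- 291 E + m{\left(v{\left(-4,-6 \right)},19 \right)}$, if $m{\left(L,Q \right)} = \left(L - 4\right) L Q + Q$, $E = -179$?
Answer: $61228$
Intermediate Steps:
$m{\left(L,Q \right)} = Q + L Q \left(-4 + L\right)$ ($m{\left(L,Q \right)} = \left(-4 + L\right) L Q + Q = L \left(-4 + L\right) Q + Q = L Q \left(-4 + L\right) + Q = Q + L Q \left(-4 + L\right)$)
$- 291 E + m{\left(v{\left(-4,-6 \right)},19 \right)} = \left(-291\right) \left(-179\right) + 19 \left(1 + \left(\left(-4\right) \left(-6\right)\right)^{2} - 4 \left(\left(-4\right) \left(-6\right)\right)\right) = 52089 + 19 \left(1 + 24^{2} - 96\right) = 52089 + 19 \left(1 + 576 - 96\right) = 52089 + 19 \cdot 481 = 52089 + 9139 = 61228$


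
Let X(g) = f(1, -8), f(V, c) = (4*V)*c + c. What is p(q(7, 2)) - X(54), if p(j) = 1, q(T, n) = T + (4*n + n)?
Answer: 41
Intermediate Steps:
f(V, c) = c + 4*V*c (f(V, c) = 4*V*c + c = c + 4*V*c)
X(g) = -40 (X(g) = -8*(1 + 4*1) = -8*(1 + 4) = -8*5 = -40)
q(T, n) = T + 5*n
p(q(7, 2)) - X(54) = 1 - 1*(-40) = 1 + 40 = 41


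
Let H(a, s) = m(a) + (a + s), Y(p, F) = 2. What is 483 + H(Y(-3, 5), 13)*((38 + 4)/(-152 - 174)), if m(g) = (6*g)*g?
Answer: 77910/163 ≈ 477.98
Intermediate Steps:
m(g) = 6*g²
H(a, s) = a + s + 6*a² (H(a, s) = 6*a² + (a + s) = a + s + 6*a²)
483 + H(Y(-3, 5), 13)*((38 + 4)/(-152 - 174)) = 483 + (2 + 13 + 6*2²)*((38 + 4)/(-152 - 174)) = 483 + (2 + 13 + 6*4)*(42/(-326)) = 483 + (2 + 13 + 24)*(42*(-1/326)) = 483 + 39*(-21/163) = 483 - 819/163 = 77910/163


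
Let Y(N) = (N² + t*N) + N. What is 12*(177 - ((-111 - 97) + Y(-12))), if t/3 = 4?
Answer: 4764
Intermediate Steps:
t = 12 (t = 3*4 = 12)
Y(N) = N² + 13*N (Y(N) = (N² + 12*N) + N = N² + 13*N)
12*(177 - ((-111 - 97) + Y(-12))) = 12*(177 - ((-111 - 97) - 12*(13 - 12))) = 12*(177 - (-208 - 12*1)) = 12*(177 - (-208 - 12)) = 12*(177 - 1*(-220)) = 12*(177 + 220) = 12*397 = 4764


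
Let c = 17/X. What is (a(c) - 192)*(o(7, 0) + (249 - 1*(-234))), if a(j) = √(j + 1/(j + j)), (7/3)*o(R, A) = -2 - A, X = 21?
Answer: -648000/7 + 1125*√727566/1666 ≈ -91996.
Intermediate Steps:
c = 17/21 ≈ 0.80952
o(R, A) = -6/7 - 3*A/7 (o(R, A) = 3*(-2 - A)/7 = -6/7 - 3*A/7)
a(j) = √(j + 1/(2*j))
(a(c) - 192)*(o(7, 0) + (249 - 1*(-234))) = (√(2/(17/21) + 4*(17/21))/2 - 192)*((-6/7 - 3/7*0) + (249 - 1*(-234))) = (√(2*(21/17) + 68/21)/2 - 192)*((-6/7 + 0) + (249 + 234)) = (√(42/17 + 68/21)/2 - 192)*(-6/7 + 483) = (√(2038/357)/2 - 192)*(3375/7) = ((√727566/357)/2 - 192)*(3375/7) = (√727566/714 - 192)*(3375/7) = (-192 + √727566/714)*(3375/7) = -648000/7 + 1125*√727566/1666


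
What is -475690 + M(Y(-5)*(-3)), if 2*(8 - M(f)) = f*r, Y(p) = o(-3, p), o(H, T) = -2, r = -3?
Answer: -475673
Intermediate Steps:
Y(p) = -2
M(f) = 8 + 3*f/2 (M(f) = 8 - f*(-3)/2 = 8 - (-3)*f/2 = 8 + 3*f/2)
-475690 + M(Y(-5)*(-3)) = -475690 + (8 + 3*(-2*(-3))/2) = -475690 + (8 + (3/2)*6) = -475690 + (8 + 9) = -475690 + 17 = -475673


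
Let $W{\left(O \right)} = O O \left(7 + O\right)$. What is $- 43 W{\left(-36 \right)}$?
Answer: $1616112$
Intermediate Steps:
$W{\left(O \right)} = O^{2} \left(7 + O\right)$
$- 43 W{\left(-36 \right)} = - 43 \left(-36\right)^{2} \left(7 - 36\right) = - 43 \cdot 1296 \left(-29\right) = \left(-43\right) \left(-37584\right) = 1616112$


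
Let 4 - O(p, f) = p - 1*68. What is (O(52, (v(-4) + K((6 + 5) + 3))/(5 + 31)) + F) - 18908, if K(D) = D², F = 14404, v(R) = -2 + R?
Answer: -4484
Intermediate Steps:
O(p, f) = 72 - p (O(p, f) = 4 - (p - 1*68) = 4 - (p - 68) = 4 - (-68 + p) = 4 + (68 - p) = 72 - p)
(O(52, (v(-4) + K((6 + 5) + 3))/(5 + 31)) + F) - 18908 = ((72 - 1*52) + 14404) - 18908 = ((72 - 52) + 14404) - 18908 = (20 + 14404) - 18908 = 14424 - 18908 = -4484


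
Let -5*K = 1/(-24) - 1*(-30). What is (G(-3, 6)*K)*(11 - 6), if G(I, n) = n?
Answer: -719/4 ≈ -179.75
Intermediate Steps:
K = -719/120 (K = -(1/(-24) - 1*(-30))/5 = -(-1/24 + 30)/5 = -1/5*719/24 = -719/120 ≈ -5.9917)
(G(-3, 6)*K)*(11 - 6) = (6*(-719/120))*(11 - 6) = -719/20*5 = -719/4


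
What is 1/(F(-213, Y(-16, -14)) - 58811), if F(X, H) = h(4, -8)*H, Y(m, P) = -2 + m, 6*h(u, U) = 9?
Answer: -1/58838 ≈ -1.6996e-5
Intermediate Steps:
h(u, U) = 3/2 (h(u, U) = (⅙)*9 = 3/2)
F(X, H) = 3*H/2
1/(F(-213, Y(-16, -14)) - 58811) = 1/(3*(-2 - 16)/2 - 58811) = 1/((3/2)*(-18) - 58811) = 1/(-27 - 58811) = 1/(-58838) = -1/58838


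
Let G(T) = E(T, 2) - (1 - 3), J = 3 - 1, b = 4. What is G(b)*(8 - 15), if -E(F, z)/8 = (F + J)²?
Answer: 2002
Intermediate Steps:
J = 2
E(F, z) = -8*(2 + F)² (E(F, z) = -8*(F + 2)² = -8*(2 + F)²)
G(T) = 2 - 8*(2 + T)² (G(T) = -8*(2 + T)² - (1 - 3) = -8*(2 + T)² - (-2) = -8*(2 + T)² - 1*(-2) = -8*(2 + T)² + 2 = 2 - 8*(2 + T)²)
G(b)*(8 - 15) = (2 - 8*(2 + 4)²)*(8 - 15) = (2 - 8*6²)*(-7) = (2 - 8*36)*(-7) = (2 - 288)*(-7) = -286*(-7) = 2002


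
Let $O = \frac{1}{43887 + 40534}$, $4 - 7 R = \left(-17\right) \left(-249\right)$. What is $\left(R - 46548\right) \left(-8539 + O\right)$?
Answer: $\frac{237934259549670}{590947} \approx 4.0263 \cdot 10^{8}$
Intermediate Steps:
$R = - \frac{4229}{7}$ ($R = \frac{4}{7} - \frac{\left(-17\right) \left(-249\right)}{7} = \frac{4}{7} - \frac{4233}{7} = - \frac{4229}{7} \approx -604.14$)
$O = \frac{1}{84421} \approx 1.1845 \cdot 10^{-5}$
$\left(R - 46548\right) \left(-8539 + O\right) = \left(- \frac{4229}{7} - 46548\right) \left(-8539 + \frac{1}{84421}\right) = \left(- \frac{330065}{7}\right) \left(- \frac{720870918}{84421}\right) = \frac{237934259549670}{590947}$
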